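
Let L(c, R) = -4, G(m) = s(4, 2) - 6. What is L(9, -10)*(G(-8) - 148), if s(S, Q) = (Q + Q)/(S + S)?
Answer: 614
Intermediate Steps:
s(S, Q) = Q/S (s(S, Q) = (2*Q)/((2*S)) = (2*Q)*(1/(2*S)) = Q/S)
G(m) = -11/2 (G(m) = 2/4 - 6 = 2*(¼) - 6 = ½ - 6 = -11/2)
L(9, -10)*(G(-8) - 148) = -4*(-11/2 - 148) = -4*(-307/2) = 614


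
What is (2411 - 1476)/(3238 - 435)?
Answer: 935/2803 ≈ 0.33357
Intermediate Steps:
(2411 - 1476)/(3238 - 435) = 935/2803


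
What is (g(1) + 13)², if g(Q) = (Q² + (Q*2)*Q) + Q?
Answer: 289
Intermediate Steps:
g(Q) = Q + 3*Q² (g(Q) = (Q² + (2*Q)*Q) + Q = (Q² + 2*Q²) + Q = 3*Q² + Q = Q + 3*Q²)
(g(1) + 13)² = (1*(1 + 3*1) + 13)² = (1*(1 + 3) + 13)² = (1*4 + 13)² = (4 + 13)² = 17² = 289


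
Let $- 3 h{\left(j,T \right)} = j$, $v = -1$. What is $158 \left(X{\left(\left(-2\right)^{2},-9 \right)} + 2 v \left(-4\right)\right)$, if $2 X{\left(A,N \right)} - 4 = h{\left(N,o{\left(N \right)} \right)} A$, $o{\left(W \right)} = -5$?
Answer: $2528$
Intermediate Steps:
$h{\left(j,T \right)} = - \frac{j}{3}$
$X{\left(A,N \right)} = 2 - \frac{A N}{6}$ ($X{\left(A,N \right)} = 2 + \frac{- \frac{N}{3} A}{2} = 2 + \frac{\left(- \frac{1}{3}\right) A N}{2} = 2 - \frac{A N}{6}$)
$158 \left(X{\left(\left(-2\right)^{2},-9 \right)} + 2 v \left(-4\right)\right) = 158 \left(\left(2 - \frac{1}{6} \left(-2\right)^{2} \left(-9\right)\right) + 2 \left(-1\right) \left(-4\right)\right) = 158 \left(\left(2 - \frac{2}{3} \left(-9\right)\right) - -8\right) = 158 \left(\left(2 + 6\right) + 8\right) = 158 \left(8 + 8\right) = 158 \cdot 16 = 2528$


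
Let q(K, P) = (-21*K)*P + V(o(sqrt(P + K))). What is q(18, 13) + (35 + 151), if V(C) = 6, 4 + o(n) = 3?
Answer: -4722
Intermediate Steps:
o(n) = -1 (o(n) = -4 + 3 = -1)
q(K, P) = 6 - 21*K*P (q(K, P) = (-21*K)*P + 6 = -21*K*P + 6 = 6 - 21*K*P)
q(18, 13) + (35 + 151) = (6 - 21*18*13) + (35 + 151) = (6 - 4914) + 186 = -4908 + 186 = -4722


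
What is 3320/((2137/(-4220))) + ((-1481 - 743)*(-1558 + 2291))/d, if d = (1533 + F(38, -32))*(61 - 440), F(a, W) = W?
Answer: -7966738621296/1215694423 ≈ -6553.2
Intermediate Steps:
d = -568879 (d = (1533 - 32)*(61 - 440) = 1501*(-379) = -568879)
3320/((2137/(-4220))) + ((-1481 - 743)*(-1558 + 2291))/d = 3320/((2137/(-4220))) + ((-1481 - 743)*(-1558 + 2291))/(-568879) = 3320/((2137*(-1/4220))) - 2224*733*(-1/568879) = 3320/(-2137/4220) - 1630192*(-1/568879) = 3320*(-4220/2137) + 1630192/568879 = -14010400/2137 + 1630192/568879 = -7966738621296/1215694423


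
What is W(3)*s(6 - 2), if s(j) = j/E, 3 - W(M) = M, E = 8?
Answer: 0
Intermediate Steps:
W(M) = 3 - M
s(j) = j/8
W(3)*s(6 - 2) = (3 - 1*3)*((6 - 2)/8) = (3 - 3)*((1/8)*4) = 0*(1/2) = 0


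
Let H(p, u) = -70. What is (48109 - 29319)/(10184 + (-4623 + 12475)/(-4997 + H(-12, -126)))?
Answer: 47604465/25797238 ≈ 1.8453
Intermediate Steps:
(48109 - 29319)/(10184 + (-4623 + 12475)/(-4997 + H(-12, -126))) = (48109 - 29319)/(10184 + (-4623 + 12475)/(-4997 - 70)) = 18790/(10184 + 7852/(-5067)) = 18790/(10184 + 7852*(-1/5067)) = 18790/(10184 - 7852/5067) = 18790/(51594476/5067) = 18790*(5067/51594476) = 47604465/25797238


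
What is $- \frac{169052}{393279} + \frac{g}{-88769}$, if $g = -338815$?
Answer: $\frac{118242247397}{34910983551} \approx 3.387$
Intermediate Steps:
$- \frac{169052}{393279} + \frac{g}{-88769} = - \frac{169052}{393279} - \frac{338815}{-88769} = \left(-169052\right) \frac{1}{393279} - - \frac{338815}{88769} = - \frac{169052}{393279} + \frac{338815}{88769} = \frac{118242247397}{34910983551}$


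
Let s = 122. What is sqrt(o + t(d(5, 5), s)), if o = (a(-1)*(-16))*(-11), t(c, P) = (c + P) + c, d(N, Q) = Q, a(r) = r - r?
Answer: 2*sqrt(33) ≈ 11.489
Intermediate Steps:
a(r) = 0
t(c, P) = P + 2*c (t(c, P) = (P + c) + c = P + 2*c)
o = 0 (o = (0*(-16))*(-11) = 0*(-11) = 0)
sqrt(o + t(d(5, 5), s)) = sqrt(0 + (122 + 2*5)) = sqrt(0 + (122 + 10)) = sqrt(0 + 132) = sqrt(132) = 2*sqrt(33)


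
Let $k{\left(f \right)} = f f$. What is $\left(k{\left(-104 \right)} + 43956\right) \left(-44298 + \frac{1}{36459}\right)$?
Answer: $- \frac{88460109096932}{36459} \approx -2.4263 \cdot 10^{9}$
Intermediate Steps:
$k{\left(f \right)} = f^{2}$
$\left(k{\left(-104 \right)} + 43956\right) \left(-44298 + \frac{1}{36459}\right) = \left(\left(-104\right)^{2} + 43956\right) \left(-44298 + \frac{1}{36459}\right) = \left(10816 + 43956\right) \left(-44298 + \frac{1}{36459}\right) = 54772 \left(- \frac{1615060781}{36459}\right) = - \frac{88460109096932}{36459}$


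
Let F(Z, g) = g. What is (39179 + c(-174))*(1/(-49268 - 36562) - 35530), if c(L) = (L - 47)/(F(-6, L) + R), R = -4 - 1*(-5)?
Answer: -3445059127079898/2474765 ≈ -1.3921e+9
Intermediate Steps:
R = 1 (R = -4 + 5 = 1)
c(L) = (-47 + L)/(1 + L) (c(L) = (L - 47)/(L + 1) = (-47 + L)/(1 + L))
(39179 + c(-174))*(1/(-49268 - 36562) - 35530) = (39179 + (-47 - 174)/(1 - 174))*(1/(-49268 - 36562) - 35530) = (39179 - 221/(-173))*(1/(-85830) - 35530) = (39179 - 1/173*(-221))*(-1/85830 - 35530) = (39179 + 221/173)*(-3049539901/85830) = (6778188/173)*(-3049539901/85830) = -3445059127079898/2474765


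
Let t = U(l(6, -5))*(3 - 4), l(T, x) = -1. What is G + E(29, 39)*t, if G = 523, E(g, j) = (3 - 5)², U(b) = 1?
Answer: 519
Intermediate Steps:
E(g, j) = 4 (E(g, j) = (-2)² = 4)
t = -1 (t = 1*(3 - 4) = 1*(-1) = -1)
G + E(29, 39)*t = 523 + 4*(-1) = 523 - 4 = 519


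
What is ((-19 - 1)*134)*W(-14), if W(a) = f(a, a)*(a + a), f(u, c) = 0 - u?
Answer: 1050560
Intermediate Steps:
f(u, c) = -u
W(a) = -2*a² (W(a) = (-a)*(a + a) = (-a)*(2*a) = -2*a²)
((-19 - 1)*134)*W(-14) = ((-19 - 1)*134)*(-2*(-14)²) = (-20*134)*(-2*196) = -2680*(-392) = 1050560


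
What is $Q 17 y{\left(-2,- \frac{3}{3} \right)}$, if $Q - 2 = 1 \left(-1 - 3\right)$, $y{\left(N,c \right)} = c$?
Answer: $34$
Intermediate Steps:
$Q = -2$ ($Q = 2 + 1 \left(-1 - 3\right) = 2 + 1 \left(-4\right) = 2 - 4 = -2$)
$Q 17 y{\left(-2,- \frac{3}{3} \right)} = \left(-2\right) 17 \left(- \frac{3}{3}\right) = - 34 \left(\left(-3\right) \frac{1}{3}\right) = \left(-34\right) \left(-1\right) = 34$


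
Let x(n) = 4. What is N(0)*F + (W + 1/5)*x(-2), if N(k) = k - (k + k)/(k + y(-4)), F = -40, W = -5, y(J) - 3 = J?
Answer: -96/5 ≈ -19.200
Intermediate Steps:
y(J) = 3 + J
N(k) = k - 2*k/(-1 + k) (N(k) = k - (k + k)/(k + (3 - 4)) = k - 2*k/(k - 1) = k - 2*k/(-1 + k))
N(0)*F + (W + 1/5)*x(-2) = (0*(-3 + 0)/(-1 + 0))*(-40) + (-5 + 1/5)*4 = (0*(-3)/(-1))*(-40) + (-5 + 1*(1/5))*4 = (0*(-1)*(-3))*(-40) + (-5 + 1/5)*4 = 0*(-40) - 24/5*4 = 0 - 96/5 = -96/5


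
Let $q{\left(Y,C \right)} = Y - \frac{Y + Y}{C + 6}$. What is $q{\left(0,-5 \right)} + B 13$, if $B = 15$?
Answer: $195$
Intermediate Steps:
$q{\left(Y,C \right)} = Y - \frac{2 Y}{6 + C}$
$q{\left(0,-5 \right)} + B 13 = \frac{0 \left(4 - 5\right)}{6 - 5} + 15 \cdot 13 = 0 \cdot 1^{-1} \left(-1\right) + 195 = 0 \cdot 1 \left(-1\right) + 195 = 0 + 195 = 195$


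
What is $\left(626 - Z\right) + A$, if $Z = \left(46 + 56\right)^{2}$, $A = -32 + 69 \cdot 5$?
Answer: $-9465$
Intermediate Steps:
$A = 313$ ($A = -32 + 345 = 313$)
$Z = 10404$ ($Z = 102^{2} = 10404$)
$\left(626 - Z\right) + A = \left(626 - 10404\right) + 313 = -9778 + 313 = -9465$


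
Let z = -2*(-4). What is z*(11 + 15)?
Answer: 208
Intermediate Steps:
z = 8
z*(11 + 15) = 8*(11 + 15) = 8*26 = 208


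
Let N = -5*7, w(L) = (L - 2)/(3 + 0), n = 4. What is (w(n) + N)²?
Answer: 10609/9 ≈ 1178.8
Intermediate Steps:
w(L) = -⅔ + L/3 (w(L) = (-2 + L)/3 = (-2 + L)*(⅓) = -⅔ + L/3)
N = -35
(w(n) + N)² = ((-⅔ + (⅓)*4) - 35)² = ((-⅔ + 4/3) - 35)² = (⅔ - 35)² = (-103/3)² = 10609/9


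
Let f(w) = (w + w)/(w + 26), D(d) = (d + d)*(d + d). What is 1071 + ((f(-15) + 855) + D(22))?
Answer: 42452/11 ≈ 3859.3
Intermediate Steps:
D(d) = 4*d² (D(d) = (2*d)*(2*d) = 4*d²)
f(w) = 2*w/(26 + w) (f(w) = (2*w)/(26 + w) = 2*w/(26 + w))
1071 + ((f(-15) + 855) + D(22)) = 1071 + ((2*(-15)/(26 - 15) + 855) + 4*22²) = 1071 + ((2*(-15)/11 + 855) + 4*484) = 1071 + ((2*(-15)*(1/11) + 855) + 1936) = 1071 + ((-30/11 + 855) + 1936) = 1071 + (9375/11 + 1936) = 1071 + 30671/11 = 42452/11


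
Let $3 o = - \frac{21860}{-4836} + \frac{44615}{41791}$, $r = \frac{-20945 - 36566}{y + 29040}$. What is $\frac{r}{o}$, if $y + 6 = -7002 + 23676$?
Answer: $- \frac{223520124693}{330887654200} \approx -0.67552$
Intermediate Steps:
$y = 16668$ ($y = -6 + \left(-7002 + 23676\right) = -6 + 16674 = 16668$)
$r = - \frac{57511}{45708}$ ($r = \frac{-20945 - 36566}{16668 + 29040} = - \frac{57511}{45708} \approx -1.2582$)
$o = \frac{282327350}{151575957}$ ($o = \frac{- \frac{21860}{-4836} + \frac{44615}{41791}}{3} = \frac{\left(-21860\right) \left(- \frac{1}{4836}\right) + 44615 \cdot \frac{1}{41791}}{3} = \frac{\frac{5465}{1209} + \frac{44615}{41791}}{3} = \frac{1}{3} \cdot \frac{282327350}{50525319} = \frac{282327350}{151575957} \approx 1.8626$)
$\frac{r}{o} = - \frac{57511}{45708 \cdot \frac{282327350}{151575957}} = \left(- \frac{57511}{45708}\right) \frac{151575957}{282327350} = - \frac{223520124693}{330887654200}$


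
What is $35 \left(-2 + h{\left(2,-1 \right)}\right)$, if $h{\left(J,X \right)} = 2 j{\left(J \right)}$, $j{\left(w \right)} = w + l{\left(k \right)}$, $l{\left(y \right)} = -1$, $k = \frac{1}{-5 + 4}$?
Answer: $0$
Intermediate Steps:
$k = -1$ ($k = \frac{1}{-1} = -1$)
$j{\left(w \right)} = -1 + w$ ($j{\left(w \right)} = w - 1 = -1 + w$)
$h{\left(J,X \right)} = -2 + 2 J$ ($h{\left(J,X \right)} = 2 \left(-1 + J\right) = -2 + 2 J$)
$35 \left(-2 + h{\left(2,-1 \right)}\right) = 35 \left(-2 + \left(-2 + 2 \cdot 2\right)\right) = 35 \left(-2 + \left(-2 + 4\right)\right) = 35 \left(-2 + 2\right) = 35 \cdot 0 = 0$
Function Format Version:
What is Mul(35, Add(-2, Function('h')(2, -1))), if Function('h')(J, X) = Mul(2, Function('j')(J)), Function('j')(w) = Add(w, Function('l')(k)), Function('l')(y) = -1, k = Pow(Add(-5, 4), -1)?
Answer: 0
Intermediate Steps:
k = -1 (k = Pow(-1, -1) = -1)
Function('j')(w) = Add(-1, w) (Function('j')(w) = Add(w, -1) = Add(-1, w))
Function('h')(J, X) = Add(-2, Mul(2, J)) (Function('h')(J, X) = Mul(2, Add(-1, J)) = Add(-2, Mul(2, J)))
Mul(35, Add(-2, Function('h')(2, -1))) = Mul(35, Add(-2, Add(-2, Mul(2, 2)))) = Mul(35, Add(-2, Add(-2, 4))) = Mul(35, Add(-2, 2)) = Mul(35, 0) = 0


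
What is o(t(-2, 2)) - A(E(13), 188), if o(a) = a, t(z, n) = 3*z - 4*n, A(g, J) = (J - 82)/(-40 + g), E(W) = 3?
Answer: -412/37 ≈ -11.135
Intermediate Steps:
A(g, J) = (-82 + J)/(-40 + g)
t(z, n) = -4*n + 3*z
o(t(-2, 2)) - A(E(13), 188) = (-4*2 + 3*(-2)) - (-82 + 188)/(-40 + 3) = (-8 - 6) - 106/(-37) = -14 - (-1)*106/37 = -14 - 1*(-106/37) = -14 + 106/37 = -412/37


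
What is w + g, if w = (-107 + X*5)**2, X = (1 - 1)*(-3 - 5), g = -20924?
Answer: -9475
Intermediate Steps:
X = 0 (X = 0*(-8) = 0)
w = 11449 (w = (-107 + 0*5)**2 = (-107 + 0)**2 = (-107)**2 = 11449)
w + g = 11449 - 20924 = -9475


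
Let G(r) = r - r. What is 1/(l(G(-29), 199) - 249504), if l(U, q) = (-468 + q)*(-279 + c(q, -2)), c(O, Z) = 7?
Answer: -1/176336 ≈ -5.6710e-6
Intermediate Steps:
G(r) = 0
l(U, q) = 127296 - 272*q (l(U, q) = (-468 + q)*(-279 + 7) = (-468 + q)*(-272) = 127296 - 272*q)
1/(l(G(-29), 199) - 249504) = 1/((127296 - 272*199) - 249504) = 1/((127296 - 54128) - 249504) = 1/(73168 - 249504) = 1/(-176336) = -1/176336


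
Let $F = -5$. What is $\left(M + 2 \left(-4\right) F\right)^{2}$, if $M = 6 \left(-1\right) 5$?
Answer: $100$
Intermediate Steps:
$M = -30$ ($M = \left(-6\right) 5 = -30$)
$\left(M + 2 \left(-4\right) F\right)^{2} = \left(-30 + 2 \left(-4\right) \left(-5\right)\right)^{2} = \left(-30 - -40\right)^{2} = \left(-30 + 40\right)^{2} = 10^{2} = 100$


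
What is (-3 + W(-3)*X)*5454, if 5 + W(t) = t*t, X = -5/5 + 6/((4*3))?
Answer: -27270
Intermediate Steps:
X = -½ (X = -5*⅕ + 6/12 = -1 + 6*(1/12) = -1 + ½ = -½ ≈ -0.50000)
W(t) = -5 + t² (W(t) = -5 + t*t = -5 + t²)
(-3 + W(-3)*X)*5454 = (-3 + (-5 + (-3)²)*(-½))*5454 = (-3 + (-5 + 9)*(-½))*5454 = (-3 + 4*(-½))*5454 = (-3 - 2)*5454 = -5*5454 = -27270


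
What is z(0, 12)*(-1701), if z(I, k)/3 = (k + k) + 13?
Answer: -188811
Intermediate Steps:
z(I, k) = 39 + 6*k (z(I, k) = 3*((k + k) + 13) = 3*(2*k + 13) = 3*(13 + 2*k) = 39 + 6*k)
z(0, 12)*(-1701) = (39 + 6*12)*(-1701) = (39 + 72)*(-1701) = 111*(-1701) = -188811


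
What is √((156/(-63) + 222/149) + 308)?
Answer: 67*√669606/3129 ≈ 17.522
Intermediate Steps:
√((156/(-63) + 222/149) + 308) = √((156*(-1/63) + 222*(1/149)) + 308) = √((-52/21 + 222/149) + 308) = √(-3086/3129 + 308) = √(960646/3129) = 67*√669606/3129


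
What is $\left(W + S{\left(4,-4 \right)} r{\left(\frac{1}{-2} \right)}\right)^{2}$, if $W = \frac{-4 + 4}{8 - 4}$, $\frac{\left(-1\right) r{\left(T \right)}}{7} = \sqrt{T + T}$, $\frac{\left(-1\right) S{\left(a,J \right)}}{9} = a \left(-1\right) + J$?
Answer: $-254016$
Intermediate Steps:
$S{\left(a,J \right)} = - 9 J + 9 a$ ($S{\left(a,J \right)} = - 9 \left(a \left(-1\right) + J\right) = - 9 \left(- a + J\right) = - 9 \left(J - a\right) = - 9 J + 9 a$)
$r{\left(T \right)} = - 7 \sqrt{2} \sqrt{T}$ ($r{\left(T \right)} = - 7 \sqrt{T + T} = - 7 \sqrt{2 T} = - 7 \sqrt{2} \sqrt{T}$)
$W = 0$ ($W = \frac{0}{4} = 0 \cdot \frac{1}{4} = 0$)
$\left(W + S{\left(4,-4 \right)} r{\left(\frac{1}{-2} \right)}\right)^{2} = \left(0 + \left(\left(-9\right) \left(-4\right) + 9 \cdot 4\right) \left(- 7 \sqrt{2} \sqrt{\frac{1}{-2}}\right)\right)^{2} = \left(0 + \left(36 + 36\right) \left(- 7 \sqrt{2} \sqrt{- \frac{1}{2}}\right)\right)^{2} = \left(0 + 72 \left(- 7 \sqrt{2} \frac{i \sqrt{2}}{2}\right)\right)^{2} = \left(0 + 72 \left(- 7 i\right)\right)^{2} = \left(0 - 504 i\right)^{2} = \left(- 504 i\right)^{2} = -254016$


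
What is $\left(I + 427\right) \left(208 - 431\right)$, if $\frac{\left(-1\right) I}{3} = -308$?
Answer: $-301273$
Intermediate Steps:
$I = 924$ ($I = \left(-3\right) \left(-308\right) = 924$)
$\left(I + 427\right) \left(208 - 431\right) = \left(924 + 427\right) \left(208 - 431\right) = 1351 \left(-223\right) = -301273$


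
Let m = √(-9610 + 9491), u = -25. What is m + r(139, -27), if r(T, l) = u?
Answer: -25 + I*√119 ≈ -25.0 + 10.909*I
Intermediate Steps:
r(T, l) = -25
m = I*√119 (m = √(-119) = I*√119 ≈ 10.909*I)
m + r(139, -27) = I*√119 - 25 = -25 + I*√119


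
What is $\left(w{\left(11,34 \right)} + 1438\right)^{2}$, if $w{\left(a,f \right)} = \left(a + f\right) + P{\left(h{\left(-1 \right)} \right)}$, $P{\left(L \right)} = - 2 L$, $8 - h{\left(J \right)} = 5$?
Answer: $2181529$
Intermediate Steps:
$h{\left(J \right)} = 3$ ($h{\left(J \right)} = 8 - 5 = 3$)
$w{\left(a,f \right)} = -6 + a + f$ ($w{\left(a,f \right)} = \left(a + f\right) - 6 = -6 + a + f$)
$\left(w{\left(11,34 \right)} + 1438\right)^{2} = \left(\left(-6 + 11 + 34\right) + 1438\right)^{2} = \left(39 + 1438\right)^{2} = 1477^{2} = 2181529$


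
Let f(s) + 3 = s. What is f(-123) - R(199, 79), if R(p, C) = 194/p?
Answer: -25268/199 ≈ -126.97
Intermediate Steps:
f(s) = -3 + s
f(-123) - R(199, 79) = (-3 - 123) - 194/199 = -126 - 194/199 = -25268/199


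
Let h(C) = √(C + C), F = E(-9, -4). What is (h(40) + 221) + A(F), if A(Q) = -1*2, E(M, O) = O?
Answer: 219 + 4*√5 ≈ 227.94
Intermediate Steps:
F = -4
h(C) = √2*√C (h(C) = √(2*C) = √2*√C)
A(Q) = -2
(h(40) + 221) + A(F) = (√2*√40 + 221) - 2 = (√2*(2*√10) + 221) - 2 = (4*√5 + 221) - 2 = (221 + 4*√5) - 2 = 219 + 4*√5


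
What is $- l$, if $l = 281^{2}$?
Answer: $-78961$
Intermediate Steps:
$l = 78961$
$- l = \left(-1\right) 78961 = -78961$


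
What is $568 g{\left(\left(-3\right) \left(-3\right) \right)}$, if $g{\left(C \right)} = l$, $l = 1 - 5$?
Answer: $-2272$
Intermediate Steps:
$l = -4$
$g{\left(C \right)} = -4$
$568 g{\left(\left(-3\right) \left(-3\right) \right)} = 568 \left(-4\right) = -2272$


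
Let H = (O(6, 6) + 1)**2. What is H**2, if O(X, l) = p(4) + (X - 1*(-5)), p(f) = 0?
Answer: 20736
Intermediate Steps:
O(X, l) = 5 + X (O(X, l) = 0 + (X - 1*(-5)) = 0 + (X + 5) = 0 + (5 + X) = 5 + X)
H = 144 (H = ((5 + 6) + 1)**2 = (11 + 1)**2 = 12**2 = 144)
H**2 = 144**2 = 20736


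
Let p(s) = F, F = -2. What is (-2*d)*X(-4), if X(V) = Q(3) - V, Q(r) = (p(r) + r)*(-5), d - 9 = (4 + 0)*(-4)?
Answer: -14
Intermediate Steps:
p(s) = -2
d = -7 (d = 9 + (4 + 0)*(-4) = 9 + 4*(-4) = 9 - 16 = -7)
Q(r) = 10 - 5*r (Q(r) = (-2 + r)*(-5) = 10 - 5*r)
X(V) = -5 - V (X(V) = (10 - 5*3) - V = (10 - 15) - V = -5 - V)
(-2*d)*X(-4) = (-2*(-7))*(-5 - 1*(-4)) = 14*(-5 + 4) = 14*(-1) = -14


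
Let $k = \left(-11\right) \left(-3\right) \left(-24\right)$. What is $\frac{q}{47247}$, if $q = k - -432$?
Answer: $- \frac{120}{15749} \approx -0.0076195$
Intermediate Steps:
$k = -792$ ($k = 33 \left(-24\right) = -792$)
$q = -360$ ($q = -792 - -432 = -792 + 432 = -360$)
$\frac{q}{47247} = - \frac{360}{47247} = \left(-360\right) \frac{1}{47247} = - \frac{120}{15749}$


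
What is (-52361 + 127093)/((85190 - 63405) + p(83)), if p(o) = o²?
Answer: 37366/14337 ≈ 2.6063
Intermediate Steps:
(-52361 + 127093)/((85190 - 63405) + p(83)) = (-52361 + 127093)/((85190 - 63405) + 83²) = 74732/(21785 + 6889) = 74732/28674 = 74732*(1/28674) = 37366/14337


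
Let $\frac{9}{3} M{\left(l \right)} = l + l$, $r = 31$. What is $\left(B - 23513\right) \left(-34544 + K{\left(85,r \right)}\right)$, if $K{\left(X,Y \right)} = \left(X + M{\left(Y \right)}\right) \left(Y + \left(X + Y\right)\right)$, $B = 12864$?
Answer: $202448139$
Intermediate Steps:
$M{\left(l \right)} = \frac{2 l}{3}$ ($M{\left(l \right)} = \frac{l + l}{3} = \frac{2 l}{3}$)
$K{\left(X,Y \right)} = \left(X + 2 Y\right) \left(X + \frac{2 Y}{3}\right)$ ($K{\left(X,Y \right)} = \left(X + \frac{2 Y}{3}\right) \left(Y + \left(X + Y\right)\right) = \left(X + \frac{2 Y}{3}\right) \left(X + 2 Y\right) = \left(X + 2 Y\right) \left(X + \frac{2 Y}{3}\right)$)
$\left(B - 23513\right) \left(-34544 + K{\left(85,r \right)}\right) = \left(12864 - 23513\right) \left(-34544 + \left(85^{2} + \frac{4 \cdot 31^{2}}{3} + \frac{8}{3} \cdot 85 \cdot 31\right)\right) = - 10649 \left(-34544 + \left(7225 + \frac{4}{3} \cdot 961 + \frac{21080}{3}\right)\right) = - 10649 \left(-34544 + \left(7225 + \frac{3844}{3} + \frac{21080}{3}\right)\right) = - 10649 \left(-34544 + 15533\right) = \left(-10649\right) \left(-19011\right) = 202448139$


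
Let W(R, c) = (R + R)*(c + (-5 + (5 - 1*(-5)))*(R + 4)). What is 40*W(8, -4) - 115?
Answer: 35725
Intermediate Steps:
W(R, c) = 2*R*(20 + c + 5*R) (W(R, c) = (2*R)*(c + (-5 + (5 + 5))*(4 + R)) = (2*R)*(c + (-5 + 10)*(4 + R)) = (2*R)*(c + 5*(4 + R)) = (2*R)*(c + (20 + 5*R)) = (2*R)*(20 + c + 5*R) = 2*R*(20 + c + 5*R))
40*W(8, -4) - 115 = 40*(2*8*(20 - 4 + 5*8)) - 115 = 40*(2*8*(20 - 4 + 40)) - 115 = 40*(2*8*56) - 115 = 40*896 - 115 = 35840 - 115 = 35725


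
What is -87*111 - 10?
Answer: -9667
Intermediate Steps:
-87*111 - 10 = -9657 - 10 = -9667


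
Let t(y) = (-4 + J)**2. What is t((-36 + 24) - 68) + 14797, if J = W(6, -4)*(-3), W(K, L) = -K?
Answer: 14993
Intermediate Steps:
J = 18 (J = -1*6*(-3) = -6*(-3) = 18)
t(y) = 196 (t(y) = (-4 + 18)**2 = 14**2 = 196)
t((-36 + 24) - 68) + 14797 = 196 + 14797 = 14993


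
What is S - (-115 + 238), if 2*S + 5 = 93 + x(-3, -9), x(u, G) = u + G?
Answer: -85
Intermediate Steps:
x(u, G) = G + u
S = 38 (S = -5/2 + (93 + (-9 - 3))/2 = -5/2 + (93 - 12)/2 = -5/2 + (1/2)*81 = -5/2 + 81/2 = 38)
S - (-115 + 238) = 38 - (-115 + 238) = 38 - 1*123 = 38 - 123 = -85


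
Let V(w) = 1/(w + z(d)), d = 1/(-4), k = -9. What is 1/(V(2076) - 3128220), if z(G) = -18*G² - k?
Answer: -16671/52150555612 ≈ -3.1967e-7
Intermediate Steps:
d = -¼ ≈ -0.25000
z(G) = 9 - 18*G² (z(G) = -18*G² - 1*(-9) = -18*G² + 9 = 9 - 18*G²)
V(w) = 1/(63/8 + w) (V(w) = 1/(w + (9 - 18*(-¼)²)) = 1/(w + (9 - 18*1/16)) = 1/(w + (9 - 9/8)) = 1/(w + 63/8) = 1/(63/8 + w))
1/(V(2076) - 3128220) = 1/(8/(63 + 8*2076) - 3128220) = 1/(8/(63 + 16608) - 3128220) = 1/(8/16671 - 3128220) = 1/(-52150555612/16671) = -16671/52150555612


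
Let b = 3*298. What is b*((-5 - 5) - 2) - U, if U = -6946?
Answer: -3782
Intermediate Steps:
b = 894
b*((-5 - 5) - 2) - U = 894*((-5 - 5) - 2) - 1*(-6946) = 894*(-10 - 2) + 6946 = 894*(-12) + 6946 = -10728 + 6946 = -3782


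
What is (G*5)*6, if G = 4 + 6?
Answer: 300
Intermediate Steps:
G = 10
(G*5)*6 = (10*5)*6 = 50*6 = 300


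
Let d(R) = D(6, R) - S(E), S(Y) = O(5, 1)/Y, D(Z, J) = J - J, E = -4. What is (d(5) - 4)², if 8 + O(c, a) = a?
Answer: 529/16 ≈ 33.063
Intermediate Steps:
O(c, a) = -8 + a
D(Z, J) = 0
S(Y) = -7/Y (S(Y) = (-8 + 1)/Y = -7/Y)
d(R) = -7/4 (d(R) = 0 - (-7)/(-4) = 0 - (-7)*(-1)/4 = 0 - 1*7/4 = 0 - 7/4 = -7/4)
(d(5) - 4)² = (-7/4 - 4)² = (-23/4)² = 529/16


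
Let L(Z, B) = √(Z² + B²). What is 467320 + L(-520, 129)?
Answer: 467320 + √287041 ≈ 4.6786e+5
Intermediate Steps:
L(Z, B) = √(B² + Z²)
467320 + L(-520, 129) = 467320 + √(129² + (-520)²) = 467320 + √(16641 + 270400) = 467320 + √287041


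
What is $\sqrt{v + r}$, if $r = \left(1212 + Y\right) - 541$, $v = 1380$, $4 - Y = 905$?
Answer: $5 \sqrt{46} \approx 33.912$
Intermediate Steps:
$Y = -901$ ($Y = 4 - 905 = -901$)
$r = -230$ ($r = \left(1212 - 901\right) - 541 = 311 - 541 = -230$)
$\sqrt{v + r} = \sqrt{1380 - 230} = \sqrt{1150} = 5 \sqrt{46}$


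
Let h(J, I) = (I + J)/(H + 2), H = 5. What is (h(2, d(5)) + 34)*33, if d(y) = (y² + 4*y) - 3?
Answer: 9306/7 ≈ 1329.4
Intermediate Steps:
d(y) = -3 + y² + 4*y
h(J, I) = I/7 + J/7 (h(J, I) = (I + J)/(5 + 2) = (I + J)/7 = (I + J)*(⅐) = I/7 + J/7)
(h(2, d(5)) + 34)*33 = (((-3 + 5² + 4*5)/7 + (⅐)*2) + 34)*33 = (((-3 + 25 + 20)/7 + 2/7) + 34)*33 = (((⅐)*42 + 2/7) + 34)*33 = ((6 + 2/7) + 34)*33 = (44/7 + 34)*33 = (282/7)*33 = 9306/7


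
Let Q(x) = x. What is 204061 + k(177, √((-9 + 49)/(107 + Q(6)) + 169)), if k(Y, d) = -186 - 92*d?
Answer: 203875 - 92*√2162481/113 ≈ 2.0268e+5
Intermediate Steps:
k(Y, d) = -186 - 92*d
204061 + k(177, √((-9 + 49)/(107 + Q(6)) + 169)) = 204061 + (-186 - 92*√((-9 + 49)/(107 + 6) + 169)) = 204061 + (-186 - 92*√(40/113 + 169)) = 204061 + (-186 - 92*√2162481/113) = 203875 - 92*√2162481/113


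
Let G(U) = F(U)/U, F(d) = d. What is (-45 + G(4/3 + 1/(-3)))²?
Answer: 1936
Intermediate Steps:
G(U) = 1 (G(U) = U/U = 1)
(-45 + G(4/3 + 1/(-3)))² = (-45 + 1)² = (-44)² = 1936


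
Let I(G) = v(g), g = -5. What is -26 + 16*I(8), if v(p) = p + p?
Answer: -186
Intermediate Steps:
v(p) = 2*p
I(G) = -10 (I(G) = 2*(-5) = -10)
-26 + 16*I(8) = -26 + 16*(-10) = -26 - 160 = -186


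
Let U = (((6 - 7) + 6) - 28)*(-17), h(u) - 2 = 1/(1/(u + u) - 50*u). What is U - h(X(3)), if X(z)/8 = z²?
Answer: 201657355/518399 ≈ 389.00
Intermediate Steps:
X(z) = 8*z²
h(u) = 2 + 1/(1/(2*u) - 50*u) (h(u) = 2 + 1/(1/(u + u) - 50*u) = 2 + 1/(1/(2*u) - 50*u))
U = 391 (U = ((-1 + 6) - 28)*(-17) = (5 - 28)*(-17) = -23*(-17) = 391)
U - h(X(3)) = 391 - 2*(-1 - 8*3² + 100*(8*3²)²)/(-1 + 100*(8*3²)²) = 391 - 2*(-1 - 8*9 + 100*(8*9)²)/(-1 + 100*(8*9)²) = 391 - 2*(-1 - 1*72 + 100*72²)/(-1 + 100*72²) = 391 - 2*(-1 - 72 + 100*5184)/(-1 + 100*5184) = 391 - 2*(-1 - 72 + 518400)/(-1 + 518400) = 391 - 2*518327/518399 = 391 - 1*1036654/518399 = 391 - 1036654/518399 = 201657355/518399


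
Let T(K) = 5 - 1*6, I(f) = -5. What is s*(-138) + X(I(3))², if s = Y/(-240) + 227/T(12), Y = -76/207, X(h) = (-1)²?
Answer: 2819411/90 ≈ 31327.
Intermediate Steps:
X(h) = 1
T(K) = -1 (T(K) = 5 - 6 = -1)
Y = -76/207 (Y = -76*1/207 = -76/207 ≈ -0.36715)
s = -2819321/12420 (s = -76/207/(-240) + 227/(-1) = -76/207*(-1/240) + 227*(-1) = 19/12420 - 227 = -2819321/12420 ≈ -227.00)
s*(-138) + X(I(3))² = -2819321/12420*(-138) + 1² = 2819321/90 + 1 = 2819411/90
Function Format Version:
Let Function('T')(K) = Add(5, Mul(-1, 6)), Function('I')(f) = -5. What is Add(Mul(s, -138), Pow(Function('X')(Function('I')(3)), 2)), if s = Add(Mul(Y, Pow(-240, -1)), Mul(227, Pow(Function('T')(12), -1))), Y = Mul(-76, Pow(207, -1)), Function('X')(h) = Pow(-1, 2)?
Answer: Rational(2819411, 90) ≈ 31327.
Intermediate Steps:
Function('X')(h) = 1
Function('T')(K) = -1 (Function('T')(K) = Add(5, -6) = -1)
Y = Rational(-76, 207) (Y = Mul(-76, Rational(1, 207)) = Rational(-76, 207) ≈ -0.36715)
s = Rational(-2819321, 12420) (s = Add(Mul(Rational(-76, 207), Pow(-240, -1)), Mul(227, Pow(-1, -1))) = Add(Mul(Rational(-76, 207), Rational(-1, 240)), Mul(227, -1)) = Add(Rational(19, 12420), -227) = Rational(-2819321, 12420) ≈ -227.00)
Add(Mul(s, -138), Pow(Function('X')(Function('I')(3)), 2)) = Add(Mul(Rational(-2819321, 12420), -138), Pow(1, 2)) = Add(Rational(2819321, 90), 1) = Rational(2819411, 90)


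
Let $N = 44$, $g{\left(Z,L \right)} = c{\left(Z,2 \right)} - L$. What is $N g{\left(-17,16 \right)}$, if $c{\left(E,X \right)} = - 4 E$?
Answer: $2288$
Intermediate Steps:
$g{\left(Z,L \right)} = - L - 4 Z$ ($g{\left(Z,L \right)} = - 4 Z - L = - L - 4 Z$)
$N g{\left(-17,16 \right)} = 44 \left(\left(-1\right) 16 - -68\right) = 44 \left(-16 + 68\right) = 44 \cdot 52 = 2288$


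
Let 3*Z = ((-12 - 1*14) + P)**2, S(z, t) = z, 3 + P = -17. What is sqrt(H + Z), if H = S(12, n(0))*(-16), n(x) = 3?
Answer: 2*sqrt(1155)/3 ≈ 22.657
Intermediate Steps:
P = -20 (P = -3 - 17 = -20)
H = -192 (H = 12*(-16) = -192)
Z = 2116/3 (Z = ((-12 - 1*14) - 20)**2/3 = ((-12 - 14) - 20)**2/3 = (-26 - 20)**2/3 = (1/3)*(-46)**2 = (1/3)*2116 = 2116/3 ≈ 705.33)
sqrt(H + Z) = sqrt(-192 + 2116/3) = sqrt(1540/3) = 2*sqrt(1155)/3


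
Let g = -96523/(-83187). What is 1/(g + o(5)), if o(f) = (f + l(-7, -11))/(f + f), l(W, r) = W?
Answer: 415935/399428 ≈ 1.0413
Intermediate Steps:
o(f) = (-7 + f)/(2*f) (o(f) = (f - 7)/(f + f) = (-7 + f)/((2*f)) = (-7 + f)*(1/(2*f)) = (-7 + f)/(2*f))
g = 96523/83187 (g = -96523*(-1/83187) = 96523/83187 ≈ 1.1603)
1/(g + o(5)) = 1/(96523/83187 + (1/2)*(-7 + 5)/5) = 1/(96523/83187 + (1/2)*(1/5)*(-2)) = 1/(96523/83187 - 1/5) = 1/(399428/415935) = 415935/399428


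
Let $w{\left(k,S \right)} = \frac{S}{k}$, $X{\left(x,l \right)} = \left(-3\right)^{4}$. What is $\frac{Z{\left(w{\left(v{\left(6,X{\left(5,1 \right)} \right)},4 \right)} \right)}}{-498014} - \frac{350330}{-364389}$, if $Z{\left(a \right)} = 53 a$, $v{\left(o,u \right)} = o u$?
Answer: $\frac{7065997969571}{7349568349563} \approx 0.96142$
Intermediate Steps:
$X{\left(x,l \right)} = 81$
$\frac{Z{\left(w{\left(v{\left(6,X{\left(5,1 \right)} \right)},4 \right)} \right)}}{-498014} - \frac{350330}{-364389} = \frac{53 \frac{4}{6 \cdot 81}}{-498014} - \frac{350330}{-364389} = 53 \cdot \frac{4}{486} \left(- \frac{1}{498014}\right) - - \frac{350330}{364389} = 53 \cdot 4 \cdot \frac{1}{486} \left(- \frac{1}{498014}\right) + \frac{350330}{364389} = 53 \cdot \frac{2}{243} \left(- \frac{1}{498014}\right) + \frac{350330}{364389} = \frac{106}{243} \left(- \frac{1}{498014}\right) + \frac{350330}{364389} = - \frac{53}{60508701} + \frac{350330}{364389} = \frac{7065997969571}{7349568349563}$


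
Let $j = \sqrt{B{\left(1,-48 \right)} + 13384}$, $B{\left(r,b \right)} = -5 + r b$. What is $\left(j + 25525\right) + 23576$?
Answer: $49101 + \sqrt{13331} \approx 49216.0$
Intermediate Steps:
$B{\left(r,b \right)} = -5 + b r$
$j = \sqrt{13331}$ ($j = \sqrt{\left(-5 - 48\right) + 13384} = \sqrt{-53 + 13384} = \sqrt{13331} \approx 115.46$)
$\left(j + 25525\right) + 23576 = \left(\sqrt{13331} + 25525\right) + 23576 = \left(25525 + \sqrt{13331}\right) + 23576 = 49101 + \sqrt{13331}$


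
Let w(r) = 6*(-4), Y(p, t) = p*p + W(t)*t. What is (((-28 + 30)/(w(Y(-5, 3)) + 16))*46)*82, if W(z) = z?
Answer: -943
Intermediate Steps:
Y(p, t) = p² + t² (Y(p, t) = p*p + t*t = p² + t²)
w(r) = -24
(((-28 + 30)/(w(Y(-5, 3)) + 16))*46)*82 = (((-28 + 30)/(-24 + 16))*46)*82 = ((2/(-8))*46)*82 = ((2*(-⅛))*46)*82 = -¼*46*82 = -23/2*82 = -943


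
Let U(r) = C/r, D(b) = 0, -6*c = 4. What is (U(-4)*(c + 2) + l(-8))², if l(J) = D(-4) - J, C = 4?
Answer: 400/9 ≈ 44.444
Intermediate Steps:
c = -⅔ (c = -⅙*4 = -⅔ ≈ -0.66667)
U(r) = 4/r
l(J) = -J (l(J) = 0 - J = -J)
(U(-4)*(c + 2) + l(-8))² = ((4/(-4))*(-⅔ + 2) - 1*(-8))² = ((4*(-¼))*(4/3) + 8)² = (-1*4/3 + 8)² = (-4/3 + 8)² = (20/3)² = 400/9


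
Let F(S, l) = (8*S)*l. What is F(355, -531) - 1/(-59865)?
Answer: -90278814599/59865 ≈ -1.5080e+6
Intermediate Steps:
F(S, l) = 8*S*l
F(355, -531) - 1/(-59865) = 8*355*(-531) - 1/(-59865) = -1508040 - 1*(-1/59865) = -1508040 + 1/59865 = -90278814599/59865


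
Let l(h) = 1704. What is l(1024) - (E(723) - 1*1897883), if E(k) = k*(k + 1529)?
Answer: 271391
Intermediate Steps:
E(k) = k*(1529 + k)
l(1024) - (E(723) - 1*1897883) = 1704 - (723*(1529 + 723) - 1*1897883) = 1704 - (723*2252 - 1897883) = 1704 - (1628196 - 1897883) = 1704 - 1*(-269687) = 1704 + 269687 = 271391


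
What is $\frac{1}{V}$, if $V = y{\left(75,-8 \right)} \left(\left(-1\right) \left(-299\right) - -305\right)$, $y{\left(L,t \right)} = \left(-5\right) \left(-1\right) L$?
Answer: $\frac{1}{226500} \approx 4.415 \cdot 10^{-6}$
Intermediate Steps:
$y{\left(L,t \right)} = 5 L$
$V = 226500$ ($V = 5 \cdot 75 \left(\left(-1\right) \left(-299\right) - -305\right) = 375 \left(299 + 305\right) = 375 \cdot 604 = 226500$)
$\frac{1}{V} = \frac{1}{226500}$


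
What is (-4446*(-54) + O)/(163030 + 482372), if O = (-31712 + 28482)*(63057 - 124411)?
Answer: 99206752/322701 ≈ 307.43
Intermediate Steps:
O = 198173420 (O = -3230*(-61354) = 198173420)
(-4446*(-54) + O)/(163030 + 482372) = (-4446*(-54) + 198173420)/(163030 + 482372) = (240084 + 198173420)/645402 = 198413504*(1/645402) = 99206752/322701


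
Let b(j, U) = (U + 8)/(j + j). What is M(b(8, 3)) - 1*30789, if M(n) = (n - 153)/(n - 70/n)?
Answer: -547986604/17799 ≈ -30788.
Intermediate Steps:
b(j, U) = (8 + U)/(2*j) (b(j, U) = (8 + U)/((2*j)) = (8 + U)*(1/(2*j)) = (8 + U)/(2*j))
M(n) = (-153 + n)/(n - 70/n)
M(b(8, 3)) - 1*30789 = ((1/2)*(8 + 3)/8)*(-153 + (1/2)*(8 + 3)/8)/(-70 + ((1/2)*(8 + 3)/8)**2) - 1*30789 = ((1/2)*(1/8)*11)*(-153 + (1/2)*(1/8)*11)/(-70 + ((1/2)*(1/8)*11)**2) - 30789 = 11*(-153 + 11/16)/(16*(-70 + (11/16)**2)) - 30789 = (11/16)*(-2437/16)/(-70 + 121/256) - 30789 = (11/16)*(-2437/16)/(-17799/256) - 30789 = (11/16)*(-256/17799)*(-2437/16) - 30789 = 26807/17799 - 30789 = -547986604/17799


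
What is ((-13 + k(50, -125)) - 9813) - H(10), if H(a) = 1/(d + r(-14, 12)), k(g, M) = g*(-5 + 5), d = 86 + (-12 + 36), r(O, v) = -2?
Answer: -1061209/108 ≈ -9826.0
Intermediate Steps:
d = 110 (d = 86 + 24 = 110)
k(g, M) = 0 (k(g, M) = g*0 = 0)
H(a) = 1/108 (H(a) = 1/(110 - 2) = 1/108)
((-13 + k(50, -125)) - 9813) - H(10) = ((-13 + 0) - 9813) - 1*1/108 = (-13 - 9813) - 1/108 = -9826 - 1/108 = -1061209/108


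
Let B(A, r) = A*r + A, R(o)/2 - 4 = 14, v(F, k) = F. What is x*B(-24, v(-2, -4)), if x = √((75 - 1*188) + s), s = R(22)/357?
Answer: 24*I*√1598765/119 ≈ 255.01*I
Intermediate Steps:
R(o) = 36 (R(o) = 8 + 2*14 = 8 + 28 = 36)
s = 12/119 (s = 36/357 = 36*(1/357) = 12/119 ≈ 0.10084)
B(A, r) = A + A*r
x = I*√1598765/119 (x = √((75 - 1*188) + 12/119) = √((75 - 188) + 12/119) = √(-113 + 12/119) = √(-13435/119) = I*√1598765/119 ≈ 10.625*I)
x*B(-24, v(-2, -4)) = (I*√1598765/119)*(-24*(1 - 2)) = (I*√1598765/119)*(-24*(-1)) = (I*√1598765/119)*24 = 24*I*√1598765/119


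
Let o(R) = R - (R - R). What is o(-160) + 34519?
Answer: 34359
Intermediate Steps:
o(R) = R (o(R) = R - 1*0 = R + 0 = R)
o(-160) + 34519 = -160 + 34519 = 34359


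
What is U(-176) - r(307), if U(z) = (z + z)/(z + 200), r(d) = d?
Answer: -965/3 ≈ -321.67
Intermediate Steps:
U(z) = 2*z/(200 + z) (U(z) = (2*z)/(200 + z) = 2*z/(200 + z))
U(-176) - r(307) = 2*(-176)/(200 - 176) - 1*307 = 2*(-176)/24 - 307 = 2*(-176)*(1/24) - 307 = -44/3 - 307 = -965/3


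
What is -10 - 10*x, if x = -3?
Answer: 20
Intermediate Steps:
-10 - 10*x = -10 - 10*(-3) = -10 + 30 = 20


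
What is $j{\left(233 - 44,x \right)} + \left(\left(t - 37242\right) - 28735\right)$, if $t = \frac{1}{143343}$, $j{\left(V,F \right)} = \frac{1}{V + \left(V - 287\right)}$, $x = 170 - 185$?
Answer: $- \frac{860617897667}{13044213} \approx -65977.0$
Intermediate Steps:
$x = -15$
$j{\left(V,F \right)} = \frac{1}{-287 + 2 V}$ ($j{\left(V,F \right)} = \frac{1}{V + \left(-287 + V\right)} = \frac{1}{-287 + 2 V}$)
$t = \frac{1}{143343} \approx 6.9763 \cdot 10^{-6}$
$j{\left(233 - 44,x \right)} + \left(\left(t - 37242\right) - 28735\right) = \frac{1}{-287 + 2 \left(233 - 44\right)} + \left(\left(\frac{1}{143343} - 37242\right) - 28735\right) = \frac{1}{-287 + 2 \cdot 189} - \frac{9457341110}{143343} = \frac{1}{-287 + 378} - \frac{9457341110}{143343} = \frac{1}{91} - \frac{9457341110}{143343} = - \frac{860617897667}{13044213}$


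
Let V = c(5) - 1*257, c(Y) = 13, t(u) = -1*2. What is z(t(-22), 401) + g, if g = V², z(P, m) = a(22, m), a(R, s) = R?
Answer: 59558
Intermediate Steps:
t(u) = -2
z(P, m) = 22
V = -244 (V = 13 - 1*257 = 13 - 257 = -244)
g = 59536 (g = (-244)² = 59536)
z(t(-22), 401) + g = 22 + 59536 = 59558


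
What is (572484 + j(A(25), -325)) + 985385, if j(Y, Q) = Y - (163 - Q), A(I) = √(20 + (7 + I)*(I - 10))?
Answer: 1557381 + 10*√5 ≈ 1.5574e+6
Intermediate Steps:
A(I) = √(20 + (-10 + I)*(7 + I)) (A(I) = √(20 + (7 + I)*(-10 + I)) = √(20 + (-10 + I)*(7 + I)))
j(Y, Q) = -163 + Q + Y (j(Y, Q) = Y + (-163 + Q) = -163 + Q + Y)
(572484 + j(A(25), -325)) + 985385 = (572484 + (-163 - 325 + √(-50 + 25² - 3*25))) + 985385 = (572484 + (-163 - 325 + √(-50 + 625 - 75))) + 985385 = (572484 + (-163 - 325 + √500)) + 985385 = (572484 + (-163 - 325 + 10*√5)) + 985385 = (572484 + (-488 + 10*√5)) + 985385 = (571996 + 10*√5) + 985385 = 1557381 + 10*√5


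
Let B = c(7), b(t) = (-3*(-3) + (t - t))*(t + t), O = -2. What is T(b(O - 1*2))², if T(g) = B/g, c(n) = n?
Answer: 49/5184 ≈ 0.0094522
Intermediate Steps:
b(t) = 18*t (b(t) = (9 + 0)*(2*t) = 9*(2*t) = 18*t)
B = 7
T(g) = 7/g
T(b(O - 1*2))² = (7/((18*(-2 - 1*2))))² = (7/((18*(-2 - 2))))² = (7/((18*(-4))))² = (7/(-72))² = (7*(-1/72))² = (-7/72)² = 49/5184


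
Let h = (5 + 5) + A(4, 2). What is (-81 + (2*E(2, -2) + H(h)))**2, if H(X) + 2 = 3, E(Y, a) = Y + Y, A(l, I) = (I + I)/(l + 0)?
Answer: 5184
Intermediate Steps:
A(l, I) = 2*I/l (A(l, I) = (2*I)/l = 2*I/l)
E(Y, a) = 2*Y
h = 11 (h = (5 + 5) + 2*2/4 = 10 + 2*2*(1/4) = 10 + 1 = 11)
H(X) = 1 (H(X) = -2 + 3 = 1)
(-81 + (2*E(2, -2) + H(h)))**2 = (-81 + (2*(2*2) + 1))**2 = (-81 + (2*4 + 1))**2 = (-81 + (8 + 1))**2 = (-81 + 9)**2 = (-72)**2 = 5184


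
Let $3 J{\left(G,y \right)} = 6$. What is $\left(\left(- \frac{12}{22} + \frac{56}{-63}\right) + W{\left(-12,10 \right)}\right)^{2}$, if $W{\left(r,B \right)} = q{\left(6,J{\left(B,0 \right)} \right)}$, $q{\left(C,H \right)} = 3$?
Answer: $\frac{24025}{9801} \approx 2.4513$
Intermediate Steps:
$J{\left(G,y \right)} = 2$ ($J{\left(G,y \right)} = \frac{1}{3} \cdot 6 = 2$)
$W{\left(r,B \right)} = 3$
$\left(\left(- \frac{12}{22} + \frac{56}{-63}\right) + W{\left(-12,10 \right)}\right)^{2} = \left(\left(- \frac{12}{22} + \frac{56}{-63}\right) + 3\right)^{2} = \left(\left(\left(-12\right) \frac{1}{22} + 56 \left(- \frac{1}{63}\right)\right) + 3\right)^{2} = \left(\left(- \frac{6}{11} - \frac{8}{9}\right) + 3\right)^{2} = \left(- \frac{142}{99} + 3\right)^{2} = \left(\frac{155}{99}\right)^{2} = \frac{24025}{9801}$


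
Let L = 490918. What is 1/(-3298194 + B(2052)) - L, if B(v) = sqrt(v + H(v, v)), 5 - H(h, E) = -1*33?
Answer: -2670123536990150711/5439041829773 - sqrt(2090)/10878083659546 ≈ -4.9092e+5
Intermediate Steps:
H(h, E) = 38 (H(h, E) = 5 - (-1)*33 = 5 - 1*(-33) = 5 + 33 = 38)
B(v) = sqrt(38 + v) (B(v) = sqrt(v + 38) = sqrt(38 + v))
1/(-3298194 + B(2052)) - L = 1/(-3298194 + sqrt(38 + 2052)) - 1*490918 = 1/(-3298194 + sqrt(2090)) - 490918 = -490918 + 1/(-3298194 + sqrt(2090))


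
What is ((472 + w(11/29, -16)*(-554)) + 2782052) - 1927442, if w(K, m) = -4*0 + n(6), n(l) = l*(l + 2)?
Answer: 828490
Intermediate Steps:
n(l) = l*(2 + l)
w(K, m) = 48 (w(K, m) = -4*0 + 6*(2 + 6) = 0 + 6*8 = 0 + 48 = 48)
((472 + w(11/29, -16)*(-554)) + 2782052) - 1927442 = ((472 + 48*(-554)) + 2782052) - 1927442 = ((472 - 26592) + 2782052) - 1927442 = (-26120 + 2782052) - 1927442 = 2755932 - 1927442 = 828490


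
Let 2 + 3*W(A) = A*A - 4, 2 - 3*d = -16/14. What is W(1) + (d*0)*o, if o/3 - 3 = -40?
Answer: -5/3 ≈ -1.6667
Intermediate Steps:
o = -111 (o = 9 + 3*(-40) = 9 - 120 = -111)
d = 22/21 (d = ⅔ - (-16)/(3*14) = ⅔ - ⅓*(-8/7) = ⅔ + 8/21 = 22/21 ≈ 1.0476)
W(A) = -2 + A²/3 (W(A) = -⅔ + (A*A - 4)/3 = -⅔ + (A² - 4)/3 = -⅔ + (-4 + A²)/3 = -⅔ + (-4/3 + A²/3) = -2 + A²/3)
W(1) + (d*0)*o = (-2 + (⅓)*1²) + ((22/21)*0)*(-111) = (-2 + (⅓)*1) + 0*(-111) = (-2 + ⅓) + 0 = -5/3 + 0 = -5/3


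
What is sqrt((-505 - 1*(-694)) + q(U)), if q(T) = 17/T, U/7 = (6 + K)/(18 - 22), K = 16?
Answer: sqrt(1117963)/77 ≈ 13.732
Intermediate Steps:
U = -77/2 (U = 7*((6 + 16)/(18 - 22)) = 7*(22/(-4)) = 7*(22*(-1/4)) = 7*(-11/2) = -77/2 ≈ -38.500)
sqrt((-505 - 1*(-694)) + q(U)) = sqrt((-505 - 1*(-694)) + 17/(-77/2)) = sqrt((-505 + 694) + 17*(-2/77)) = sqrt(189 - 34/77) = sqrt(14519/77) = sqrt(1117963)/77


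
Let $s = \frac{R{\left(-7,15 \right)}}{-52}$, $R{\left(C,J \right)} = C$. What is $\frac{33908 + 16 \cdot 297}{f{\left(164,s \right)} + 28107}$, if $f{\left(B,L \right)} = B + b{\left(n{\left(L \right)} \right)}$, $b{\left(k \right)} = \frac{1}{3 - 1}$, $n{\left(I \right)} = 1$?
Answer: $\frac{77320}{56543} \approx 1.3675$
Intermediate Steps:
$b{\left(k \right)} = \frac{1}{2}$ ($b{\left(k \right)} = \frac{1}{3 - 1} = \frac{1}{2}$)
$s = \frac{7}{52}$ ($s = - \frac{7}{-52} = \left(-7\right) \left(- \frac{1}{52}\right) = \frac{7}{52} \approx 0.13462$)
$f{\left(B,L \right)} = \frac{1}{2} + B$ ($f{\left(B,L \right)} = B + \frac{1}{2} = \frac{1}{2} + B$)
$\frac{33908 + 16 \cdot 297}{f{\left(164,s \right)} + 28107} = \frac{33908 + 16 \cdot 297}{\left(\frac{1}{2} + 164\right) + 28107} = \frac{33908 + 4752}{\frac{329}{2} + 28107} = \frac{38660}{\frac{56543}{2}} = 38660 \cdot \frac{2}{56543} = \frac{77320}{56543}$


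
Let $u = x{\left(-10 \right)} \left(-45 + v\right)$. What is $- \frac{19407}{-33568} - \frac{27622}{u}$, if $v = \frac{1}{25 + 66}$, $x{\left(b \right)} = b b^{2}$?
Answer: $- \frac{307770871}{8589212000} \approx -0.035832$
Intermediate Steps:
$x{\left(b \right)} = b^{3}$
$v = \frac{1}{91} \approx 0.010989$
$u = \frac{4094000}{91}$ ($u = \left(-10\right)^{3} \left(-45 + \frac{1}{91}\right) = \left(-1000\right) \left(- \frac{4094}{91}\right) = \frac{4094000}{91} \approx 44989.0$)
$- \frac{19407}{-33568} - \frac{27622}{u} = - \frac{19407}{-33568} - \frac{27622}{\frac{4094000}{91}} = \left(-19407\right) \left(- \frac{1}{33568}\right) - \frac{1256801}{2047000} = \frac{19407}{33568} - \frac{1256801}{2047000} = - \frac{307770871}{8589212000}$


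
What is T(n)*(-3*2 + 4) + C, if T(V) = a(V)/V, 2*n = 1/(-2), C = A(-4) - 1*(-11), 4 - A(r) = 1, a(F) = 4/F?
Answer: -114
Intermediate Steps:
A(r) = 3 (A(r) = 4 - 1*1 = 4 - 1 = 3)
C = 14 (C = 3 - 1*(-11) = 3 + 11 = 14)
n = -¼ (n = (½)/(-2) = (½)*(-½) = -¼ ≈ -0.25000)
T(V) = 4/V² (T(V) = (4/V)/V = 4/V²)
T(n)*(-3*2 + 4) + C = (4/(-¼)²)*(-3*2 + 4) + 14 = (4*16)*(-6 + 4) + 14 = 64*(-2) + 14 = -128 + 14 = -114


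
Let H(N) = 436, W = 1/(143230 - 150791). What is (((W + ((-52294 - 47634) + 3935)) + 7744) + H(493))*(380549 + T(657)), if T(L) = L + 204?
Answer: -253238730992540/7561 ≈ -3.3493e+10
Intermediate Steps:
T(L) = 204 + L
W = -1/7561 (W = 1/(-7561) = -1/7561 ≈ -0.00013226)
(((W + ((-52294 - 47634) + 3935)) + 7744) + H(493))*(380549 + T(657)) = (((-1/7561 + ((-52294 - 47634) + 3935)) + 7744) + 436)*(380549 + (204 + 657)) = (((-1/7561 + (-99928 + 3935)) + 7744) + 436)*(380549 + 861) = (((-1/7561 - 95993) + 7744) + 436)*381410 = ((-725803074/7561 + 7744) + 436)*381410 = (-667250690/7561 + 436)*381410 = -663954094/7561*381410 = -253238730992540/7561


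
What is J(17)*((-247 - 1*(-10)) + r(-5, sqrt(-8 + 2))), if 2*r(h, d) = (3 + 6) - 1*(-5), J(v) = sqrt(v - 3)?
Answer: -230*sqrt(14) ≈ -860.58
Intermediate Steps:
J(v) = sqrt(-3 + v)
r(h, d) = 7 (r(h, d) = ((3 + 6) - 1*(-5))/2 = (9 + 5)/2 = (1/2)*14 = 7)
J(17)*((-247 - 1*(-10)) + r(-5, sqrt(-8 + 2))) = sqrt(-3 + 17)*((-247 - 1*(-10)) + 7) = sqrt(14)*((-247 + 10) + 7) = sqrt(14)*(-237 + 7) = sqrt(14)*(-230) = -230*sqrt(14)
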